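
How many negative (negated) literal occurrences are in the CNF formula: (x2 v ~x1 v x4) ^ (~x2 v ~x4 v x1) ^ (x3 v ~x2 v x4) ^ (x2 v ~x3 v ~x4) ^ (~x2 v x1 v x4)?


Scan each clause for negated literals.
Clause 1: 1 negative; Clause 2: 2 negative; Clause 3: 1 negative; Clause 4: 2 negative; Clause 5: 1 negative.
Total negative literal occurrences = 7.

7


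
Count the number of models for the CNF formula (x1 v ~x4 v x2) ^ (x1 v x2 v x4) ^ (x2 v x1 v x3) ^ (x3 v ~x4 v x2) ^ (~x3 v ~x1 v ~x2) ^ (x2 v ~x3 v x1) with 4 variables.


Enumerate all 16 truth assignments over 4 variables.
Test each against every clause.
Satisfying assignments found: 9.

9


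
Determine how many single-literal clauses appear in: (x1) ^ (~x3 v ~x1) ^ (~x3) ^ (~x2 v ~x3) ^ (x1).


A unit clause contains exactly one literal.
Unit clauses found: (x1), (~x3), (x1).
Count = 3.

3


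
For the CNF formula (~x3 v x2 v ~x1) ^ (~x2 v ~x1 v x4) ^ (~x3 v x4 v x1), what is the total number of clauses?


Each group enclosed in parentheses joined by ^ is one clause.
Counting the conjuncts: 3 clauses.

3


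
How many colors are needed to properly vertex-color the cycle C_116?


A cycle on an even number of vertices is bipartite: alternate two colors around the cycle.
Since 116 is even, two colors suffice, and at least two are needed because the graph has edges.
Chromatic number = 2.

2


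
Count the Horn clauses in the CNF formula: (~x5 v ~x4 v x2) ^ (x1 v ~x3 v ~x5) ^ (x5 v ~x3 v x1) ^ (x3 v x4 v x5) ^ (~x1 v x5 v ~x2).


A Horn clause has at most one positive literal.
Clause 1: 1 positive lit(s) -> Horn
Clause 2: 1 positive lit(s) -> Horn
Clause 3: 2 positive lit(s) -> not Horn
Clause 4: 3 positive lit(s) -> not Horn
Clause 5: 1 positive lit(s) -> Horn
Total Horn clauses = 3.

3


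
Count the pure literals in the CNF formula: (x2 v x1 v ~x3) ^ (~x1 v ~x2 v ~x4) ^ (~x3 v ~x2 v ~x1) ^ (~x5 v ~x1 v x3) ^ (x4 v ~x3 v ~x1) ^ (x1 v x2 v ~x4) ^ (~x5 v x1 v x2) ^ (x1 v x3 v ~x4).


A pure literal appears in only one polarity across all clauses.
Pure literals: x5 (negative only).
Count = 1.

1


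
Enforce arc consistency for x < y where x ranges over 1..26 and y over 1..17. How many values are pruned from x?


For the constraint x < y, x needs a supporting value in y's domain.
x can be at most 16 (one less than y's maximum).
Valid x values from domain: 16 out of 26.
Pruned = 26 - 16 = 10.

10


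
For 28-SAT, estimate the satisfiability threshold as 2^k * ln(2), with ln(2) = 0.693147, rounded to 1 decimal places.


Using the asymptotic formula: threshold ~ 2^k * ln(2).
2^28 = 268435456.
268435456 * 0.693147 = 186065231.0.

186065231.0


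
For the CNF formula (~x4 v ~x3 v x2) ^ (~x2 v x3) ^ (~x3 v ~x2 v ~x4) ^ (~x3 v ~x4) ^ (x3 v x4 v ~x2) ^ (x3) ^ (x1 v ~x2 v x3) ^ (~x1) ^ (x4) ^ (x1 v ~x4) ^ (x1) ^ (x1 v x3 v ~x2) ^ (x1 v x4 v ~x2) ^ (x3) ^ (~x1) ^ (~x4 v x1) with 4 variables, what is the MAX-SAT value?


Enumerate all 16 truth assignments.
For each, count how many of the 16 clauses are satisfied.
The formula is not fully satisfiable, so the maximum is below 16.
Maximum simultaneously satisfiable clauses = 14.

14


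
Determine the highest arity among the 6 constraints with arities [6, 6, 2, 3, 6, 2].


The arities are: 6, 6, 2, 3, 6, 2.
Scan for the maximum value.
Maximum arity = 6.

6


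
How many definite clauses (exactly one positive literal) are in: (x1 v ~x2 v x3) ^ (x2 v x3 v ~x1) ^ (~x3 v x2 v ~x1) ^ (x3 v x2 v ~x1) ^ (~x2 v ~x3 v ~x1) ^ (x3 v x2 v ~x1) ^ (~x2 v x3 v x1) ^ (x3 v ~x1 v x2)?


A definite clause has exactly one positive literal.
Clause 1: 2 positive -> not definite
Clause 2: 2 positive -> not definite
Clause 3: 1 positive -> definite
Clause 4: 2 positive -> not definite
Clause 5: 0 positive -> not definite
Clause 6: 2 positive -> not definite
Clause 7: 2 positive -> not definite
Clause 8: 2 positive -> not definite
Definite clause count = 1.

1


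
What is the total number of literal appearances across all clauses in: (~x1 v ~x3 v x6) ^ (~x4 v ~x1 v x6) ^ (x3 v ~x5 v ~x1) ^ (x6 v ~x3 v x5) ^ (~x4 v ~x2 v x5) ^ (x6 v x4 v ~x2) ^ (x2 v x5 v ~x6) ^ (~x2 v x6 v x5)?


Clause lengths: 3, 3, 3, 3, 3, 3, 3, 3.
Sum = 3 + 3 + 3 + 3 + 3 + 3 + 3 + 3 = 24.

24


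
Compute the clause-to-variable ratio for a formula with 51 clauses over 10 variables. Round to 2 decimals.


Clause-to-variable ratio = clauses / variables.
51 / 10 = 5.1.

5.1


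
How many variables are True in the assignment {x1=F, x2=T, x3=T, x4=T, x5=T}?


The weight is the number of variables assigned True.
True variables: x2, x3, x4, x5.
Weight = 4.

4


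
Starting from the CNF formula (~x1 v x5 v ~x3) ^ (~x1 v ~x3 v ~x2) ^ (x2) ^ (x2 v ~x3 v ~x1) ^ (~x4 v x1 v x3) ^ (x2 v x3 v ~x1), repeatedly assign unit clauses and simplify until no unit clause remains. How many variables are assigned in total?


Unit propagation repeatedly assigns the literal in any unit clause, then simplifies.
Assignments in order: x2 = T.
No further unit clauses remain.
Total variables assigned = 1.

1


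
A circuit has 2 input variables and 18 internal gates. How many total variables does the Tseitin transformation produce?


The Tseitin transformation introduces one auxiliary variable per gate.
Total variables = inputs + gates = 2 + 18 = 20.

20


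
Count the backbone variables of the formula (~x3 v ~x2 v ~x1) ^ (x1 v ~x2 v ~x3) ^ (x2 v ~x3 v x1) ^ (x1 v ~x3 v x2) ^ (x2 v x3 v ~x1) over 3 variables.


Find all satisfying assignments: 4 model(s).
Check which variables have the same value in every model.
No variable is fixed across all models.
Backbone size = 0.

0


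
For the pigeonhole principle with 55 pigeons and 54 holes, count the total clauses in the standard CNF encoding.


The PHP encoding has two parts:
1) At-least-one-hole clauses: 55 (one per pigeon, each with 54 literals).
2) At-most-one-pigeon-per-hole clauses: 54 holes * C(55,2) = 54 * 1485 = 80190.
Total clauses = 55 + 80190 = 80245.

80245


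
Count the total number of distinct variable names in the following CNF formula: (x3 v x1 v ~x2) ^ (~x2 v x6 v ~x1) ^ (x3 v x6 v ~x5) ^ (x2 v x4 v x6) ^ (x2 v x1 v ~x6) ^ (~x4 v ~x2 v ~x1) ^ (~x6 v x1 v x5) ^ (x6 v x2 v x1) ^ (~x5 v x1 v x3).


Identify each distinct variable in the formula.
Variables found: x1, x2, x3, x4, x5, x6.
Total distinct variables = 6.

6


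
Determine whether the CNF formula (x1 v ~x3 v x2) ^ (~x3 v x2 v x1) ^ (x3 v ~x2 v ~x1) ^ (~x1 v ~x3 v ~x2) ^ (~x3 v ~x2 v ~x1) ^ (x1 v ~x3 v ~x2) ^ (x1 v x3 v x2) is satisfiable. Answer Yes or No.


Check all 8 possible truth assignments.
Number of satisfying assignments found: 3.
The formula is satisfiable.

Yes


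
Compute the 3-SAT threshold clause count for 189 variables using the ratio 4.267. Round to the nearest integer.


The 3-SAT phase transition occurs at approximately 4.267 clauses per variable.
m = 4.267 * 189 = 806.463.
Rounded to nearest integer: 806.

806


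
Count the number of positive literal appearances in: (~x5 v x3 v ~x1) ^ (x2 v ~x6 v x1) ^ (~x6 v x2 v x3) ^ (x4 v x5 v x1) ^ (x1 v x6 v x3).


Scan each clause for unnegated literals.
Clause 1: 1 positive; Clause 2: 2 positive; Clause 3: 2 positive; Clause 4: 3 positive; Clause 5: 3 positive.
Total positive literal occurrences = 11.

11


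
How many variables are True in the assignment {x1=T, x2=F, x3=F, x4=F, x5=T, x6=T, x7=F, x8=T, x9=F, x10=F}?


The weight is the number of variables assigned True.
True variables: x1, x5, x6, x8.
Weight = 4.

4


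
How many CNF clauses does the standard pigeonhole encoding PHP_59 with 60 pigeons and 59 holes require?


The PHP encoding has two parts:
1) At-least-one-hole clauses: 60 (one per pigeon, each with 59 literals).
2) At-most-one-pigeon-per-hole clauses: 59 holes * C(60,2) = 59 * 1770 = 104430.
Total clauses = 60 + 104430 = 104490.

104490


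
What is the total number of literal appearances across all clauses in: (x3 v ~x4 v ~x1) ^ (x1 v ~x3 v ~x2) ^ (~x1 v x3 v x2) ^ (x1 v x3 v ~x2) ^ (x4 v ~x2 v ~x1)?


Clause lengths: 3, 3, 3, 3, 3.
Sum = 3 + 3 + 3 + 3 + 3 = 15.

15


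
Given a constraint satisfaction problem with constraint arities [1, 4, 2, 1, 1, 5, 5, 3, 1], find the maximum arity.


The arities are: 1, 4, 2, 1, 1, 5, 5, 3, 1.
Scan for the maximum value.
Maximum arity = 5.

5


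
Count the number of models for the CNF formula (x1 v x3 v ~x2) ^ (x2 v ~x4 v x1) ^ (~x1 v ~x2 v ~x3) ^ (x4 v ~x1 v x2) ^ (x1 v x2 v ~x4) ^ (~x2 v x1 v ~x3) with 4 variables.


Enumerate all 16 truth assignments over 4 variables.
Test each against every clause.
Satisfying assignments found: 6.

6


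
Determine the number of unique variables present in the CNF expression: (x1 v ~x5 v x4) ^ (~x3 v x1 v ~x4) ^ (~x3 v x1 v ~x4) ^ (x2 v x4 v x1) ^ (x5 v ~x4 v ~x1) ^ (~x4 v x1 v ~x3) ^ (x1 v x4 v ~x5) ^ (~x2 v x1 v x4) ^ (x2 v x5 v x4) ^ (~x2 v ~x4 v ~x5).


Identify each distinct variable in the formula.
Variables found: x1, x2, x3, x4, x5.
Total distinct variables = 5.

5


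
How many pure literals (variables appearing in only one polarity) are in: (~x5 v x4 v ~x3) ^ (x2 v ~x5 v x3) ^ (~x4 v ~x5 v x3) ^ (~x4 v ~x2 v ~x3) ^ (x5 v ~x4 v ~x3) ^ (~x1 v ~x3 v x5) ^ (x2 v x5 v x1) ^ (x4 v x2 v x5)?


A pure literal appears in only one polarity across all clauses.
No pure literals found.
Count = 0.

0


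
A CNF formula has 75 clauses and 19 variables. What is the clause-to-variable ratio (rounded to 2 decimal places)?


Clause-to-variable ratio = clauses / variables.
75 / 19 = 3.95.

3.95


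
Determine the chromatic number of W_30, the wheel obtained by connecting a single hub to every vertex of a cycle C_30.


W_30 consists of the cycle C_30 together with a hub vertex adjacent to every cycle vertex.
The cycle C_30 needs 2 colors (even cycle -> 2).
The hub is adjacent to every cycle vertex, so it must receive a new color distinct from all of them.
Chromatic number = 2 + 1 = 3.

3


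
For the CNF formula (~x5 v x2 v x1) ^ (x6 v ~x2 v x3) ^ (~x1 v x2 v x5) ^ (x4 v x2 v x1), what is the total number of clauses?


Each group enclosed in parentheses joined by ^ is one clause.
Counting the conjuncts: 4 clauses.

4


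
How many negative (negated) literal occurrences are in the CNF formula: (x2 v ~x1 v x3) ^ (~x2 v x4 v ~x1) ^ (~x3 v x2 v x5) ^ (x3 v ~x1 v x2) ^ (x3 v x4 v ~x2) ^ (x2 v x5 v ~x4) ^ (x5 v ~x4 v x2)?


Scan each clause for negated literals.
Clause 1: 1 negative; Clause 2: 2 negative; Clause 3: 1 negative; Clause 4: 1 negative; Clause 5: 1 negative; Clause 6: 1 negative; Clause 7: 1 negative.
Total negative literal occurrences = 8.

8


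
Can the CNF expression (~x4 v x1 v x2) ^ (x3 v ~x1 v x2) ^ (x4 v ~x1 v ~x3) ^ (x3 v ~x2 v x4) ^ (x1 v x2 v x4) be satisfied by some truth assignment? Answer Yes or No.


Check all 16 possible truth assignments.
Number of satisfying assignments found: 6.
The formula is satisfiable.

Yes


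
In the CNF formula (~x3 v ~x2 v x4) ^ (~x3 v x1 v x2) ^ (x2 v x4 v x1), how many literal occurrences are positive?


Scan each clause for unnegated literals.
Clause 1: 1 positive; Clause 2: 2 positive; Clause 3: 3 positive.
Total positive literal occurrences = 6.

6


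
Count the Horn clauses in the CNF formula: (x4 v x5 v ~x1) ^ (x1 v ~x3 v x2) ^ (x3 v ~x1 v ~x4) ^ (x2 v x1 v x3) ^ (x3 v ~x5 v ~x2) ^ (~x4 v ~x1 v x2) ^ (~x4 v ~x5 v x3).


A Horn clause has at most one positive literal.
Clause 1: 2 positive lit(s) -> not Horn
Clause 2: 2 positive lit(s) -> not Horn
Clause 3: 1 positive lit(s) -> Horn
Clause 4: 3 positive lit(s) -> not Horn
Clause 5: 1 positive lit(s) -> Horn
Clause 6: 1 positive lit(s) -> Horn
Clause 7: 1 positive lit(s) -> Horn
Total Horn clauses = 4.

4


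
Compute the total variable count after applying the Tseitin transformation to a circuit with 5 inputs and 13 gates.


The Tseitin transformation introduces one auxiliary variable per gate.
Total variables = inputs + gates = 5 + 13 = 18.

18


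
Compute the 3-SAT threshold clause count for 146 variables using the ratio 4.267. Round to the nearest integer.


The 3-SAT phase transition occurs at approximately 4.267 clauses per variable.
m = 4.267 * 146 = 622.982.
Rounded to nearest integer: 623.

623


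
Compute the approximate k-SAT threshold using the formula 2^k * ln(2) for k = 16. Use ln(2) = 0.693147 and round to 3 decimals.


Using the asymptotic formula: threshold ~ 2^k * ln(2).
2^16 = 65536.
65536 * 0.693147 = 45426.082.

45426.082


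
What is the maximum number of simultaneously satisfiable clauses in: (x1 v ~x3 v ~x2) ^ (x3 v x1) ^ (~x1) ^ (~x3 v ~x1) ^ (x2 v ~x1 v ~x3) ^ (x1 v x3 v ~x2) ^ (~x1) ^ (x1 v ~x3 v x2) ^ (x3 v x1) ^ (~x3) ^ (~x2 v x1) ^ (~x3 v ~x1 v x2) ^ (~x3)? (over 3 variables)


Enumerate all 8 truth assignments.
For each, count how many of the 13 clauses are satisfied.
The formula is not fully satisfiable, so the maximum is below 13.
Maximum simultaneously satisfiable clauses = 11.

11


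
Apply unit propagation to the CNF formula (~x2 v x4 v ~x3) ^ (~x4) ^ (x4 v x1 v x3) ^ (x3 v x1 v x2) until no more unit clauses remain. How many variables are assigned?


Unit propagation repeatedly assigns the literal in any unit clause, then simplifies.
Assignments in order: x4 = F.
No further unit clauses remain.
Total variables assigned = 1.

1


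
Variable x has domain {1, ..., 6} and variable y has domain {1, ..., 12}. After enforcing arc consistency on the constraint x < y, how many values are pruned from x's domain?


For the constraint x < y, x needs a supporting value in y's domain.
x can be at most 11 (one less than y's maximum).
Valid x values from domain: 6 out of 6.
Pruned = 6 - 6 = 0.

0


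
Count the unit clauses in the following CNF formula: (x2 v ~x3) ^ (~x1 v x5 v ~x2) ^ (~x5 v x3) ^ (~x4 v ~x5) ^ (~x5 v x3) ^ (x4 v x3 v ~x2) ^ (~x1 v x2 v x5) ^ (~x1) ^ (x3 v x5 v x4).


A unit clause contains exactly one literal.
Unit clauses found: (~x1).
Count = 1.

1


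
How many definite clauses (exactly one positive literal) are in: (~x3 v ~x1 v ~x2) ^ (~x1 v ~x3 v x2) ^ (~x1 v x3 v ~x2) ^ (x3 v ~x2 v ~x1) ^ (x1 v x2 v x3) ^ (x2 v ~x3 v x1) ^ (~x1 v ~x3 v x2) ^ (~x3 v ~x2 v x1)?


A definite clause has exactly one positive literal.
Clause 1: 0 positive -> not definite
Clause 2: 1 positive -> definite
Clause 3: 1 positive -> definite
Clause 4: 1 positive -> definite
Clause 5: 3 positive -> not definite
Clause 6: 2 positive -> not definite
Clause 7: 1 positive -> definite
Clause 8: 1 positive -> definite
Definite clause count = 5.

5


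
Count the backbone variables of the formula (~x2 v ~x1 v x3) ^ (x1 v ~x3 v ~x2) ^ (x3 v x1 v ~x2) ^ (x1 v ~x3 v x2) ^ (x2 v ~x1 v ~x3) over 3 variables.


Find all satisfying assignments: 3 model(s).
Check which variables have the same value in every model.
No variable is fixed across all models.
Backbone size = 0.

0


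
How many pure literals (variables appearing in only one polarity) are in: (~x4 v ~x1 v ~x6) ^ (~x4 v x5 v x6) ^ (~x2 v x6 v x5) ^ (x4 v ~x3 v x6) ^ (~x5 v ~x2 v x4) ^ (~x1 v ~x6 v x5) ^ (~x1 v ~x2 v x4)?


A pure literal appears in only one polarity across all clauses.
Pure literals: x1 (negative only), x2 (negative only), x3 (negative only).
Count = 3.

3


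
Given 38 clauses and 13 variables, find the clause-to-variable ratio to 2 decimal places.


Clause-to-variable ratio = clauses / variables.
38 / 13 = 2.92.

2.92


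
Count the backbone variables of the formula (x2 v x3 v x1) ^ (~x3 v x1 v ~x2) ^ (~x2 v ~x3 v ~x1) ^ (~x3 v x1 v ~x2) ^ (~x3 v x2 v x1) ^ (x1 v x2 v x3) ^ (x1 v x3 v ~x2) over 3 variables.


Find all satisfying assignments: 3 model(s).
Check which variables have the same value in every model.
Fixed variables: x1=T.
Backbone size = 1.

1


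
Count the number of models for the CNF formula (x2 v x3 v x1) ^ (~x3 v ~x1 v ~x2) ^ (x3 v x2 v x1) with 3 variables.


Enumerate all 8 truth assignments over 3 variables.
Test each against every clause.
Satisfying assignments found: 6.

6


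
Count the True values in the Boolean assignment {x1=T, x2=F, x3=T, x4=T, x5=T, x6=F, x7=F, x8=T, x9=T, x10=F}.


The weight is the number of variables assigned True.
True variables: x1, x3, x4, x5, x8, x9.
Weight = 6.

6


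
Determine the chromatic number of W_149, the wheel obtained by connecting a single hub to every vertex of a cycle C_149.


W_149 consists of the cycle C_149 together with a hub vertex adjacent to every cycle vertex.
The cycle C_149 needs 3 colors (odd cycle -> 3).
The hub is adjacent to every cycle vertex, so it must receive a new color distinct from all of them.
Chromatic number = 3 + 1 = 4.

4


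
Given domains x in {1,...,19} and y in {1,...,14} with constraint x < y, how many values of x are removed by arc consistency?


For the constraint x < y, x needs a supporting value in y's domain.
x can be at most 13 (one less than y's maximum).
Valid x values from domain: 13 out of 19.
Pruned = 19 - 13 = 6.

6


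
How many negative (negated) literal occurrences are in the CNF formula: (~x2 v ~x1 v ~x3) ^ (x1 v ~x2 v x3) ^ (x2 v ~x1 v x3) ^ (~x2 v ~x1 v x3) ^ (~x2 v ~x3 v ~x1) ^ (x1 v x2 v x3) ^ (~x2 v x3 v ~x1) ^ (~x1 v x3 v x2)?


Scan each clause for negated literals.
Clause 1: 3 negative; Clause 2: 1 negative; Clause 3: 1 negative; Clause 4: 2 negative; Clause 5: 3 negative; Clause 6: 0 negative; Clause 7: 2 negative; Clause 8: 1 negative.
Total negative literal occurrences = 13.

13


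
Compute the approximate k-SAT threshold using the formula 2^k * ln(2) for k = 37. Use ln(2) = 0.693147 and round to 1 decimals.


Using the asymptotic formula: threshold ~ 2^k * ln(2).
2^37 = 137438953472.
137438953472 * 0.693147 = 95265398282.3.

95265398282.3


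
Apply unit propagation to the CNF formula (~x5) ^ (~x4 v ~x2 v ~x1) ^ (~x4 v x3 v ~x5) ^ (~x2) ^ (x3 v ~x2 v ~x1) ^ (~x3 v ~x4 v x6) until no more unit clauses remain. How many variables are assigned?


Unit propagation repeatedly assigns the literal in any unit clause, then simplifies.
Assignments in order: x5 = F, x2 = F.
No further unit clauses remain.
Total variables assigned = 2.

2


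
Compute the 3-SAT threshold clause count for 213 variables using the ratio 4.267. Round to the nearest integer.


The 3-SAT phase transition occurs at approximately 4.267 clauses per variable.
m = 4.267 * 213 = 908.871.
Rounded to nearest integer: 909.

909


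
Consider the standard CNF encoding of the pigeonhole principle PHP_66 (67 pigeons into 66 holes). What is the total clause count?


The PHP encoding has two parts:
1) At-least-one-hole clauses: 67 (one per pigeon, each with 66 literals).
2) At-most-one-pigeon-per-hole clauses: 66 holes * C(67,2) = 66 * 2211 = 145926.
Total clauses = 67 + 145926 = 145993.

145993


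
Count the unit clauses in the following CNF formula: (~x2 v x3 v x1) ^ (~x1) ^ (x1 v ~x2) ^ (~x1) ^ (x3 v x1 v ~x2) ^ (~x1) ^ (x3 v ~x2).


A unit clause contains exactly one literal.
Unit clauses found: (~x1), (~x1), (~x1).
Count = 3.

3


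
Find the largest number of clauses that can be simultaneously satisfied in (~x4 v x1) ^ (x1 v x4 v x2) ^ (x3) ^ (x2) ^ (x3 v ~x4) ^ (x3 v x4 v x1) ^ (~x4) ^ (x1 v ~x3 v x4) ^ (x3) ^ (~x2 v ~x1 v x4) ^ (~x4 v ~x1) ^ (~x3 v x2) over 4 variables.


Enumerate all 16 truth assignments.
For each, count how many of the 12 clauses are satisfied.
The formula is not fully satisfiable, so the maximum is below 12.
Maximum simultaneously satisfiable clauses = 11.

11


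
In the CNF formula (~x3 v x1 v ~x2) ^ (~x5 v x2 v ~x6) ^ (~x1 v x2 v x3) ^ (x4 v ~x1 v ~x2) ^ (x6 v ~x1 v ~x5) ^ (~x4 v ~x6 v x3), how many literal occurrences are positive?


Scan each clause for unnegated literals.
Clause 1: 1 positive; Clause 2: 1 positive; Clause 3: 2 positive; Clause 4: 1 positive; Clause 5: 1 positive; Clause 6: 1 positive.
Total positive literal occurrences = 7.

7


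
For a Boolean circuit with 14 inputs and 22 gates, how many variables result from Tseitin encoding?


The Tseitin transformation introduces one auxiliary variable per gate.
Total variables = inputs + gates = 14 + 22 = 36.

36


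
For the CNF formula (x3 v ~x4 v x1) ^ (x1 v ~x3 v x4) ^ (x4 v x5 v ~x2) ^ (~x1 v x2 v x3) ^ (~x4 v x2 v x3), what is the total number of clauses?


Each group enclosed in parentheses joined by ^ is one clause.
Counting the conjuncts: 5 clauses.

5


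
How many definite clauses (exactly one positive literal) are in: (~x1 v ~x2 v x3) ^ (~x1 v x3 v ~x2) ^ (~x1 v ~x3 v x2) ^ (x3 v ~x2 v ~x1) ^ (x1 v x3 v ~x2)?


A definite clause has exactly one positive literal.
Clause 1: 1 positive -> definite
Clause 2: 1 positive -> definite
Clause 3: 1 positive -> definite
Clause 4: 1 positive -> definite
Clause 5: 2 positive -> not definite
Definite clause count = 4.

4


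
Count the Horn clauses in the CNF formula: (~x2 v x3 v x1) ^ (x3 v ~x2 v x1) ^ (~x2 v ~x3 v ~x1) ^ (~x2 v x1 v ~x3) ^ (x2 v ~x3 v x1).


A Horn clause has at most one positive literal.
Clause 1: 2 positive lit(s) -> not Horn
Clause 2: 2 positive lit(s) -> not Horn
Clause 3: 0 positive lit(s) -> Horn
Clause 4: 1 positive lit(s) -> Horn
Clause 5: 2 positive lit(s) -> not Horn
Total Horn clauses = 2.

2


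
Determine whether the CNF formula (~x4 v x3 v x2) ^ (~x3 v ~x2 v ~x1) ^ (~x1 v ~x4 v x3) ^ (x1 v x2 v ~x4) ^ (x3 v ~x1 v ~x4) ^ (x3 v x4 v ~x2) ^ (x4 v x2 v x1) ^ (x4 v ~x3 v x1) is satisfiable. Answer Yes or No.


Check all 16 possible truth assignments.
Number of satisfying assignments found: 5.
The formula is satisfiable.

Yes


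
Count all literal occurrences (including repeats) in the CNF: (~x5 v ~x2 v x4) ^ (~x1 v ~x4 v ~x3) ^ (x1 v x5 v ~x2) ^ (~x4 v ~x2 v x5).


Clause lengths: 3, 3, 3, 3.
Sum = 3 + 3 + 3 + 3 = 12.

12


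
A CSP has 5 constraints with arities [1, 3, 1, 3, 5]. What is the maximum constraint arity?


The arities are: 1, 3, 1, 3, 5.
Scan for the maximum value.
Maximum arity = 5.

5


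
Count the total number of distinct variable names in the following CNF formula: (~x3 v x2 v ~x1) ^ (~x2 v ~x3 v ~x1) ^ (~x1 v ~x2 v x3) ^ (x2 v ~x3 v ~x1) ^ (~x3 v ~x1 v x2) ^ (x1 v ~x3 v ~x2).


Identify each distinct variable in the formula.
Variables found: x1, x2, x3.
Total distinct variables = 3.

3


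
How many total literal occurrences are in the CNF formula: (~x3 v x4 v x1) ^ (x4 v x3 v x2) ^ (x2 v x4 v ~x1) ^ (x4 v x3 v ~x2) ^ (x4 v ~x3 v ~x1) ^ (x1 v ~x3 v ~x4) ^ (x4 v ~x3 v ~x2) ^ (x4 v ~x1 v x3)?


Clause lengths: 3, 3, 3, 3, 3, 3, 3, 3.
Sum = 3 + 3 + 3 + 3 + 3 + 3 + 3 + 3 = 24.

24


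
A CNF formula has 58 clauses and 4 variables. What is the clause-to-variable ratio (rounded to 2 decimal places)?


Clause-to-variable ratio = clauses / variables.
58 / 4 = 14.5.

14.5


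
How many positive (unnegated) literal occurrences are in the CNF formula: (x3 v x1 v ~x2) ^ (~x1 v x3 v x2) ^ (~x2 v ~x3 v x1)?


Scan each clause for unnegated literals.
Clause 1: 2 positive; Clause 2: 2 positive; Clause 3: 1 positive.
Total positive literal occurrences = 5.

5


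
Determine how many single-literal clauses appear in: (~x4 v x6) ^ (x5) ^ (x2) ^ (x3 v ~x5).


A unit clause contains exactly one literal.
Unit clauses found: (x5), (x2).
Count = 2.

2


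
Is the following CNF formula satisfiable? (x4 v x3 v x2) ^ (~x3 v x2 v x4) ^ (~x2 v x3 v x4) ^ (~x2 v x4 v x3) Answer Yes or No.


Check all 16 possible truth assignments.
Number of satisfying assignments found: 10.
The formula is satisfiable.

Yes


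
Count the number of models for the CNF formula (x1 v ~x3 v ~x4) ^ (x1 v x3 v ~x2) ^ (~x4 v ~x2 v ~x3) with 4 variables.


Enumerate all 16 truth assignments over 4 variables.
Test each against every clause.
Satisfying assignments found: 11.

11


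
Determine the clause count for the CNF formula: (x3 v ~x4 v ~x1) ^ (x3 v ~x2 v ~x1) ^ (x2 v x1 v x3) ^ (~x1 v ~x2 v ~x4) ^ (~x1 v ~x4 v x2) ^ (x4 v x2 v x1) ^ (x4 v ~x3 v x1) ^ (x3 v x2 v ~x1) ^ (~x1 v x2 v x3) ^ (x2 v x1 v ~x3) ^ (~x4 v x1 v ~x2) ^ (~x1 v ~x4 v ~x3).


Each group enclosed in parentheses joined by ^ is one clause.
Counting the conjuncts: 12 clauses.

12


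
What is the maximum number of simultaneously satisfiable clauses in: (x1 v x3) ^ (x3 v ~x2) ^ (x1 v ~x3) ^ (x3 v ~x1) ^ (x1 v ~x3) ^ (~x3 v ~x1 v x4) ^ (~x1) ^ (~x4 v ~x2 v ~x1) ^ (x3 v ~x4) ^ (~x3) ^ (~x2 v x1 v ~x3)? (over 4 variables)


Enumerate all 16 truth assignments.
For each, count how many of the 11 clauses are satisfied.
The formula is not fully satisfiable, so the maximum is below 11.
Maximum simultaneously satisfiable clauses = 10.

10


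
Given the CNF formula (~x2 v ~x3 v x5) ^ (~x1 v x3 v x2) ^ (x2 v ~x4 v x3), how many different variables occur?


Identify each distinct variable in the formula.
Variables found: x1, x2, x3, x4, x5.
Total distinct variables = 5.

5


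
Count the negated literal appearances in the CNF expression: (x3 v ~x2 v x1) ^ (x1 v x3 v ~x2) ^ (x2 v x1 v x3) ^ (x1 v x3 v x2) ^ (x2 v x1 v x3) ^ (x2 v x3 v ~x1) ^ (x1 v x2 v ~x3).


Scan each clause for negated literals.
Clause 1: 1 negative; Clause 2: 1 negative; Clause 3: 0 negative; Clause 4: 0 negative; Clause 5: 0 negative; Clause 6: 1 negative; Clause 7: 1 negative.
Total negative literal occurrences = 4.

4


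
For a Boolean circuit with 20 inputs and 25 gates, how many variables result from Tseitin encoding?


The Tseitin transformation introduces one auxiliary variable per gate.
Total variables = inputs + gates = 20 + 25 = 45.

45


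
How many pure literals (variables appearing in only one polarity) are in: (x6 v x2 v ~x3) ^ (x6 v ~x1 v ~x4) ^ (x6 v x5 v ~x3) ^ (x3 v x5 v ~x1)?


A pure literal appears in only one polarity across all clauses.
Pure literals: x1 (negative only), x2 (positive only), x4 (negative only), x5 (positive only), x6 (positive only).
Count = 5.

5


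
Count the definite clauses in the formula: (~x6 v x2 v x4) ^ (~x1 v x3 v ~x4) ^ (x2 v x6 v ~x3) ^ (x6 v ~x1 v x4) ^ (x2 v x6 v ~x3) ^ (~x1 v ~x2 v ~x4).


A definite clause has exactly one positive literal.
Clause 1: 2 positive -> not definite
Clause 2: 1 positive -> definite
Clause 3: 2 positive -> not definite
Clause 4: 2 positive -> not definite
Clause 5: 2 positive -> not definite
Clause 6: 0 positive -> not definite
Definite clause count = 1.

1


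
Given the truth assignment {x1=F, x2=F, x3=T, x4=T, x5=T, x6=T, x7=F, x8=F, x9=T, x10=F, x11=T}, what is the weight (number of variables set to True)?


The weight is the number of variables assigned True.
True variables: x3, x4, x5, x6, x9, x11.
Weight = 6.

6


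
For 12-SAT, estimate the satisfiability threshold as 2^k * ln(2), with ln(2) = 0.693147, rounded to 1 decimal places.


Using the asymptotic formula: threshold ~ 2^k * ln(2).
2^12 = 4096.
4096 * 0.693147 = 2839.1.

2839.1


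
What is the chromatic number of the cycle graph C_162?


A cycle on an even number of vertices is bipartite: alternate two colors around the cycle.
Since 162 is even, two colors suffice, and at least two are needed because the graph has edges.
Chromatic number = 2.

2


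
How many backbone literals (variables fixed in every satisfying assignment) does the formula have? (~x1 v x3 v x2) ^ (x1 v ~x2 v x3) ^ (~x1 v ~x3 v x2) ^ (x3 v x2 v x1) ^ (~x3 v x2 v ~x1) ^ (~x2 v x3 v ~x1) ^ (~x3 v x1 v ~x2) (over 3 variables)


Find all satisfying assignments: 2 model(s).
Check which variables have the same value in every model.
Fixed variables: x3=T.
Backbone size = 1.

1


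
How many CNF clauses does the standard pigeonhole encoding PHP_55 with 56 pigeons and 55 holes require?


The PHP encoding has two parts:
1) At-least-one-hole clauses: 56 (one per pigeon, each with 55 literals).
2) At-most-one-pigeon-per-hole clauses: 55 holes * C(56,2) = 55 * 1540 = 84700.
Total clauses = 56 + 84700 = 84756.

84756


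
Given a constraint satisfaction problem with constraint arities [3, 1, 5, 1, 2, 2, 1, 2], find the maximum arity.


The arities are: 3, 1, 5, 1, 2, 2, 1, 2.
Scan for the maximum value.
Maximum arity = 5.

5


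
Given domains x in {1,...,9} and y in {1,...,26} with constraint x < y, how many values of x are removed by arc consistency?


For the constraint x < y, x needs a supporting value in y's domain.
x can be at most 25 (one less than y's maximum).
Valid x values from domain: 9 out of 9.
Pruned = 9 - 9 = 0.

0


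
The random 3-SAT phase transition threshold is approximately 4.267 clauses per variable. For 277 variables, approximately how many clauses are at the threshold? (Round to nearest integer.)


The 3-SAT phase transition occurs at approximately 4.267 clauses per variable.
m = 4.267 * 277 = 1181.959.
Rounded to nearest integer: 1182.

1182


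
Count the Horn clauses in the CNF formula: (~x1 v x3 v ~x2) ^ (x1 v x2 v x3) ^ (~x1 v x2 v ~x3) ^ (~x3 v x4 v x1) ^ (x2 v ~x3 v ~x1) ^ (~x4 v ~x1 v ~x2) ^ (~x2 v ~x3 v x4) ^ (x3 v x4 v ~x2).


A Horn clause has at most one positive literal.
Clause 1: 1 positive lit(s) -> Horn
Clause 2: 3 positive lit(s) -> not Horn
Clause 3: 1 positive lit(s) -> Horn
Clause 4: 2 positive lit(s) -> not Horn
Clause 5: 1 positive lit(s) -> Horn
Clause 6: 0 positive lit(s) -> Horn
Clause 7: 1 positive lit(s) -> Horn
Clause 8: 2 positive lit(s) -> not Horn
Total Horn clauses = 5.

5


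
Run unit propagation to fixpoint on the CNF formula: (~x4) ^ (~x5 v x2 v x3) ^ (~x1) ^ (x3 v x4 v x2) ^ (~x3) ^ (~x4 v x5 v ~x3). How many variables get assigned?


Unit propagation repeatedly assigns the literal in any unit clause, then simplifies.
Assignments in order: x4 = F, x1 = F, x3 = F, x2 = T.
No further unit clauses remain.
Total variables assigned = 4.

4


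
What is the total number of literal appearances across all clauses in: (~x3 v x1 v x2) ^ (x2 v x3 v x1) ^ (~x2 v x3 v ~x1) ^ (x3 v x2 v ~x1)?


Clause lengths: 3, 3, 3, 3.
Sum = 3 + 3 + 3 + 3 = 12.

12


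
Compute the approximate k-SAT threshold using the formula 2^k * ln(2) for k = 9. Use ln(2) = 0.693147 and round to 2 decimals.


Using the asymptotic formula: threshold ~ 2^k * ln(2).
2^9 = 512.
512 * 0.693147 = 354.89.

354.89


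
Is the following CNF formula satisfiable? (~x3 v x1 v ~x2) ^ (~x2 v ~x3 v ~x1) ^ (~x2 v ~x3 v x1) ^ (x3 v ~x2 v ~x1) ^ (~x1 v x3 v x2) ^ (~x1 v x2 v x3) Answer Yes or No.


Check all 8 possible truth assignments.
Number of satisfying assignments found: 4.
The formula is satisfiable.

Yes


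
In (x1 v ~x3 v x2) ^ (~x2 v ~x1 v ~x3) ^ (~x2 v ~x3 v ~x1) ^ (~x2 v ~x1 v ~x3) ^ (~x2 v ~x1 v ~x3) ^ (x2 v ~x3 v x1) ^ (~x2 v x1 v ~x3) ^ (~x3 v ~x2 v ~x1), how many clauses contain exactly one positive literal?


A definite clause has exactly one positive literal.
Clause 1: 2 positive -> not definite
Clause 2: 0 positive -> not definite
Clause 3: 0 positive -> not definite
Clause 4: 0 positive -> not definite
Clause 5: 0 positive -> not definite
Clause 6: 2 positive -> not definite
Clause 7: 1 positive -> definite
Clause 8: 0 positive -> not definite
Definite clause count = 1.

1


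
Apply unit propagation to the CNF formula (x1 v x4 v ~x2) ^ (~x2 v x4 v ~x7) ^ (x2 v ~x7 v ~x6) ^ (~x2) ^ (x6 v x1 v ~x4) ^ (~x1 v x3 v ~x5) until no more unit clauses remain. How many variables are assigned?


Unit propagation repeatedly assigns the literal in any unit clause, then simplifies.
Assignments in order: x2 = F.
No further unit clauses remain.
Total variables assigned = 1.

1


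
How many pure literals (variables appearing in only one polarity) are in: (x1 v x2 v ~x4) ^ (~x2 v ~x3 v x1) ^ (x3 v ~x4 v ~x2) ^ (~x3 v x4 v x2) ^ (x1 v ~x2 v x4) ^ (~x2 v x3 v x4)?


A pure literal appears in only one polarity across all clauses.
Pure literals: x1 (positive only).
Count = 1.

1


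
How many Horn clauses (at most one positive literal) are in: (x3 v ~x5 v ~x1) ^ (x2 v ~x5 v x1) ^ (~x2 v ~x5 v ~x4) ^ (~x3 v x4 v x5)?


A Horn clause has at most one positive literal.
Clause 1: 1 positive lit(s) -> Horn
Clause 2: 2 positive lit(s) -> not Horn
Clause 3: 0 positive lit(s) -> Horn
Clause 4: 2 positive lit(s) -> not Horn
Total Horn clauses = 2.

2


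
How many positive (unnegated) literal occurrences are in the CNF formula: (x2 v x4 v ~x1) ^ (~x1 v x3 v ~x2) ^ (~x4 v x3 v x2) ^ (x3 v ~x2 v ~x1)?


Scan each clause for unnegated literals.
Clause 1: 2 positive; Clause 2: 1 positive; Clause 3: 2 positive; Clause 4: 1 positive.
Total positive literal occurrences = 6.

6


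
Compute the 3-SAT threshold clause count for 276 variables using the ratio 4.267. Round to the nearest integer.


The 3-SAT phase transition occurs at approximately 4.267 clauses per variable.
m = 4.267 * 276 = 1177.692.
Rounded to nearest integer: 1178.

1178


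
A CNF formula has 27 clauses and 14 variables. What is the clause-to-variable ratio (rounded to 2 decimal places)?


Clause-to-variable ratio = clauses / variables.
27 / 14 = 1.93.

1.93


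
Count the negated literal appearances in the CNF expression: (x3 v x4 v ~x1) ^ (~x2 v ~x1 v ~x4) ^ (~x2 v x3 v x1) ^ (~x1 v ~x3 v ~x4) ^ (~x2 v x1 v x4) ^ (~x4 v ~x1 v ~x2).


Scan each clause for negated literals.
Clause 1: 1 negative; Clause 2: 3 negative; Clause 3: 1 negative; Clause 4: 3 negative; Clause 5: 1 negative; Clause 6: 3 negative.
Total negative literal occurrences = 12.

12


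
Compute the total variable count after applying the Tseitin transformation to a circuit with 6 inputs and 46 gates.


The Tseitin transformation introduces one auxiliary variable per gate.
Total variables = inputs + gates = 6 + 46 = 52.

52


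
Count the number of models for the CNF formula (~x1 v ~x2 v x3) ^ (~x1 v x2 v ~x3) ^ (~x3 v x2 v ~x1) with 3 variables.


Enumerate all 8 truth assignments over 3 variables.
Test each against every clause.
Satisfying assignments found: 6.

6


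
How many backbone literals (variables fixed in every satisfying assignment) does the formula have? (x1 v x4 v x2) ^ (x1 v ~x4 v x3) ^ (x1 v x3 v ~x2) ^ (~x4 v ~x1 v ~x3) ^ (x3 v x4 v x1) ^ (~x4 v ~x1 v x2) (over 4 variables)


Find all satisfying assignments: 8 model(s).
Check which variables have the same value in every model.
No variable is fixed across all models.
Backbone size = 0.

0


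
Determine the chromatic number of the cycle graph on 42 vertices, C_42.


A cycle on an even number of vertices is bipartite: alternate two colors around the cycle.
Since 42 is even, two colors suffice, and at least two are needed because the graph has edges.
Chromatic number = 2.

2


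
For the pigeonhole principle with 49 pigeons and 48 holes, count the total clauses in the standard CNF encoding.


The PHP encoding has two parts:
1) At-least-one-hole clauses: 49 (one per pigeon, each with 48 literals).
2) At-most-one-pigeon-per-hole clauses: 48 holes * C(49,2) = 48 * 1176 = 56448.
Total clauses = 49 + 56448 = 56497.

56497


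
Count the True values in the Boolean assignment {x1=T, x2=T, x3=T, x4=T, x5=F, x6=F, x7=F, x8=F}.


The weight is the number of variables assigned True.
True variables: x1, x2, x3, x4.
Weight = 4.

4


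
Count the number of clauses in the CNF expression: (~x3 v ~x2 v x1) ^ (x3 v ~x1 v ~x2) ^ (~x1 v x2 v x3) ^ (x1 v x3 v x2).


Each group enclosed in parentheses joined by ^ is one clause.
Counting the conjuncts: 4 clauses.

4


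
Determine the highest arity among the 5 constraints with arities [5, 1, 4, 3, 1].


The arities are: 5, 1, 4, 3, 1.
Scan for the maximum value.
Maximum arity = 5.

5


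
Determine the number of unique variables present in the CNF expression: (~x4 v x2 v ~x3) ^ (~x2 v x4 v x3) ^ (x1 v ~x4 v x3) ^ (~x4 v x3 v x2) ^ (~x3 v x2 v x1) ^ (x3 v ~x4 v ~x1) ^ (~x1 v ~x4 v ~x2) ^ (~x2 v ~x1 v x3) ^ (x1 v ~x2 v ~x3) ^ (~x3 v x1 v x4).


Identify each distinct variable in the formula.
Variables found: x1, x2, x3, x4.
Total distinct variables = 4.

4


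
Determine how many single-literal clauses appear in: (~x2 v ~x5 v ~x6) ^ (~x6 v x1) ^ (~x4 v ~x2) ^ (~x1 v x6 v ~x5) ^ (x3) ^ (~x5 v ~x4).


A unit clause contains exactly one literal.
Unit clauses found: (x3).
Count = 1.

1


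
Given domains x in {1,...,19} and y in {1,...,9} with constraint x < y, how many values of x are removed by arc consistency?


For the constraint x < y, x needs a supporting value in y's domain.
x can be at most 8 (one less than y's maximum).
Valid x values from domain: 8 out of 19.
Pruned = 19 - 8 = 11.

11


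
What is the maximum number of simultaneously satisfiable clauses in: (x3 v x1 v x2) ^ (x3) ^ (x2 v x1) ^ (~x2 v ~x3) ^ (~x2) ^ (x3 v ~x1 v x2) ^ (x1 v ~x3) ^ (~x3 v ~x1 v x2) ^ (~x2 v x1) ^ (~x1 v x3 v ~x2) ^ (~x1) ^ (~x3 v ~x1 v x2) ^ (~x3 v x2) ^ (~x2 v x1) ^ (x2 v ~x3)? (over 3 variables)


Enumerate all 8 truth assignments.
For each, count how many of the 15 clauses are satisfied.
The formula is not fully satisfiable, so the maximum is below 15.
Maximum simultaneously satisfiable clauses = 12.

12


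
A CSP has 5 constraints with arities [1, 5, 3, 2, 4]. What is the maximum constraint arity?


The arities are: 1, 5, 3, 2, 4.
Scan for the maximum value.
Maximum arity = 5.

5


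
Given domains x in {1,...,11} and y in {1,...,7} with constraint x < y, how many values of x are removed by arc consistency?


For the constraint x < y, x needs a supporting value in y's domain.
x can be at most 6 (one less than y's maximum).
Valid x values from domain: 6 out of 11.
Pruned = 11 - 6 = 5.

5


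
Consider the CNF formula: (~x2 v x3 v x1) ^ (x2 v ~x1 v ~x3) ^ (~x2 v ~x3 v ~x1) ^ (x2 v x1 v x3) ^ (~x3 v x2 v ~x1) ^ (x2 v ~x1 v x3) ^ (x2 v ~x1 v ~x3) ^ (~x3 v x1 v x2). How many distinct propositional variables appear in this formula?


Identify each distinct variable in the formula.
Variables found: x1, x2, x3.
Total distinct variables = 3.

3


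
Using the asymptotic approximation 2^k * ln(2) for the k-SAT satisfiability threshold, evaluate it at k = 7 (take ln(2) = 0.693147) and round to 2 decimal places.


Using the asymptotic formula: threshold ~ 2^k * ln(2).
2^7 = 128.
128 * 0.693147 = 88.72.

88.72


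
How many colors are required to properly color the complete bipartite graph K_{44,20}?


K_{44,20} is bipartite by definition: the two parts are independent sets, with every edge crossing between them.
Color all vertices in one part with color 1 and all vertices in the other part with color 2.
Since the graph has at least one edge, one color does not suffice.
Chromatic number = 2.

2


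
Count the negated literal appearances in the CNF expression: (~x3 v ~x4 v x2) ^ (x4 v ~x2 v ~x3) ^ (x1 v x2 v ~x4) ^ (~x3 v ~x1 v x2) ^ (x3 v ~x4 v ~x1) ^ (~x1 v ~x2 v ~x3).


Scan each clause for negated literals.
Clause 1: 2 negative; Clause 2: 2 negative; Clause 3: 1 negative; Clause 4: 2 negative; Clause 5: 2 negative; Clause 6: 3 negative.
Total negative literal occurrences = 12.

12


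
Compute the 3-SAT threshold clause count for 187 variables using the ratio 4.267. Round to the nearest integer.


The 3-SAT phase transition occurs at approximately 4.267 clauses per variable.
m = 4.267 * 187 = 797.929.
Rounded to nearest integer: 798.

798


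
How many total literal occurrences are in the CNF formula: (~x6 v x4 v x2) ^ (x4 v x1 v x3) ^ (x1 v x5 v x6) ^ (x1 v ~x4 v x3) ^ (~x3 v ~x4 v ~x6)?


Clause lengths: 3, 3, 3, 3, 3.
Sum = 3 + 3 + 3 + 3 + 3 = 15.

15


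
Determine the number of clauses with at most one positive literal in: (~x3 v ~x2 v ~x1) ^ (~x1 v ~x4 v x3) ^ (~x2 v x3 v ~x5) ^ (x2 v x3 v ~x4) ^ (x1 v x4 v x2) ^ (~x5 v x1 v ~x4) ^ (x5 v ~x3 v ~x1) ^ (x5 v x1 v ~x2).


A Horn clause has at most one positive literal.
Clause 1: 0 positive lit(s) -> Horn
Clause 2: 1 positive lit(s) -> Horn
Clause 3: 1 positive lit(s) -> Horn
Clause 4: 2 positive lit(s) -> not Horn
Clause 5: 3 positive lit(s) -> not Horn
Clause 6: 1 positive lit(s) -> Horn
Clause 7: 1 positive lit(s) -> Horn
Clause 8: 2 positive lit(s) -> not Horn
Total Horn clauses = 5.

5
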